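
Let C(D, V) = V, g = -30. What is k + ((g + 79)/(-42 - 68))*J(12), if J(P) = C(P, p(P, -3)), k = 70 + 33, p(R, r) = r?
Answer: 11477/110 ≈ 104.34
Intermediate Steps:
k = 103
J(P) = -3
k + ((g + 79)/(-42 - 68))*J(12) = 103 + ((-30 + 79)/(-42 - 68))*(-3) = 103 + (49/(-110))*(-3) = 103 + (49*(-1/110))*(-3) = 103 - 49/110*(-3) = 103 + 147/110 = 11477/110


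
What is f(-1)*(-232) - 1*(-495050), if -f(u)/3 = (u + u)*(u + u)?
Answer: 497834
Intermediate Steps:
f(u) = -12*u**2 (f(u) = -3*(u + u)*(u + u) = -3*2*u*2*u = -12*u**2)
f(-1)*(-232) - 1*(-495050) = -12*(-1)**2*(-232) - 1*(-495050) = -12*1*(-232) + 495050 = -12*(-232) + 495050 = 2784 + 495050 = 497834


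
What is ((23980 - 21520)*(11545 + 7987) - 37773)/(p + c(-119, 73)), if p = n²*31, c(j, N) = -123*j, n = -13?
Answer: 48010947/19876 ≈ 2415.5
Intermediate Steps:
p = 5239 (p = (-13)²*31 = 169*31 = 5239)
((23980 - 21520)*(11545 + 7987) - 37773)/(p + c(-119, 73)) = ((23980 - 21520)*(11545 + 7987) - 37773)/(5239 - 123*(-119)) = (2460*19532 - 37773)/(5239 + 14637) = (48048720 - 37773)/19876 = 48010947*(1/19876) = 48010947/19876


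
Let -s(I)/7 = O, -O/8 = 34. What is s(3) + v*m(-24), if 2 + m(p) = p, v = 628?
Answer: -14424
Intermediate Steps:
O = -272 (O = -8*34 = -272)
s(I) = 1904 (s(I) = -7*(-272) = 1904)
m(p) = -2 + p
s(3) + v*m(-24) = 1904 + 628*(-2 - 24) = 1904 + 628*(-26) = 1904 - 16328 = -14424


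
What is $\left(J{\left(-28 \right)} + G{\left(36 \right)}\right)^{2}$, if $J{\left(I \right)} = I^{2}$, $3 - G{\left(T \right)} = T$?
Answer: $564001$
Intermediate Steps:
$G{\left(T \right)} = 3 - T$
$\left(J{\left(-28 \right)} + G{\left(36 \right)}\right)^{2} = \left(\left(-28\right)^{2} + \left(3 - 36\right)\right)^{2} = \left(784 + \left(3 - 36\right)\right)^{2} = \left(784 - 33\right)^{2} = 751^{2} = 564001$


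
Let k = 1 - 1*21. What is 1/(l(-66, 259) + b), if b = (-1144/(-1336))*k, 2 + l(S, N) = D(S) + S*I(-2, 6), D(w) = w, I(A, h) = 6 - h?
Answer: -167/14216 ≈ -0.011747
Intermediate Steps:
k = -20 (k = 1 - 21 = -20)
l(S, N) = -2 + S (l(S, N) = -2 + (S + S*(6 - 1*6)) = -2 + (S + S*(6 - 6)) = -2 + (S + S*0) = -2 + (S + 0) = -2 + S)
b = -2860/167 (b = -1144/(-1336)*(-20) = -1144*(-1/1336)*(-20) = (143/167)*(-20) = -2860/167 ≈ -17.126)
1/(l(-66, 259) + b) = 1/((-2 - 66) - 2860/167) = 1/(-68 - 2860/167) = 1/(-14216/167) = -167/14216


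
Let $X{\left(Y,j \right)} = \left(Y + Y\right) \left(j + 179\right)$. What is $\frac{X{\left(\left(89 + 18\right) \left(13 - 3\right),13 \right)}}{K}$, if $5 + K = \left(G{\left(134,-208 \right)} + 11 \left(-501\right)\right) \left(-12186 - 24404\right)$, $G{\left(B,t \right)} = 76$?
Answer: $\frac{82176}{39773329} \approx 0.0020661$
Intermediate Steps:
$X{\left(Y,j \right)} = 2 Y \left(179 + j\right)$
$K = 198866645$ ($K = -5 + \left(76 + 11 \left(-501\right)\right) \left(-12186 - 24404\right) = -5 + \left(76 - 5511\right) \left(-36590\right) = -5 - -198866650 = -5 + 198866650 = 198866645$)
$\frac{X{\left(\left(89 + 18\right) \left(13 - 3\right),13 \right)}}{K} = \frac{2 \left(89 + 18\right) \left(13 - 3\right) \left(179 + 13\right)}{198866645} = 2 \cdot 107 \cdot 10 \cdot 192 \cdot \frac{1}{198866645} = 2 \cdot 1070 \cdot 192 \cdot \frac{1}{198866645} = 410880 \cdot \frac{1}{198866645} = \frac{82176}{39773329}$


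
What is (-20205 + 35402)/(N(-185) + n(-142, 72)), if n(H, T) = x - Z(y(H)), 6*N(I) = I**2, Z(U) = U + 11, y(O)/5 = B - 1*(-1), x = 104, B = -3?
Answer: 91182/34843 ≈ 2.6169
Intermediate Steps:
y(O) = -10 (y(O) = 5*(-3 - 1*(-1)) = 5*(-3 + 1) = 5*(-2) = -10)
Z(U) = 11 + U
N(I) = I**2/6
n(H, T) = 103 (n(H, T) = 104 - (11 - 10) = 104 - 1*1 = 104 - 1 = 103)
(-20205 + 35402)/(N(-185) + n(-142, 72)) = (-20205 + 35402)/((1/6)*(-185)**2 + 103) = 15197/((1/6)*34225 + 103) = 15197/(34225/6 + 103) = 15197/(34843/6) = 15197*(6/34843) = 91182/34843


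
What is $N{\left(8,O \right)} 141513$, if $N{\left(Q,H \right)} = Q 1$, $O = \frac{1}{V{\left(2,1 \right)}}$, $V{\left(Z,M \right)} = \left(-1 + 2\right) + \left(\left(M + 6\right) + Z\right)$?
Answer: $1132104$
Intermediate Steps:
$V{\left(Z,M \right)} = 7 + M + Z$ ($V{\left(Z,M \right)} = 1 + \left(\left(6 + M\right) + Z\right) = 1 + \left(6 + M + Z\right) = 7 + M + Z$)
$O = \frac{1}{10}$ ($O = \frac{1}{7 + 1 + 2} = \frac{1}{10} \approx 0.1$)
$N{\left(Q,H \right)} = Q$
$N{\left(8,O \right)} 141513 = 8 \cdot 141513 = 1132104$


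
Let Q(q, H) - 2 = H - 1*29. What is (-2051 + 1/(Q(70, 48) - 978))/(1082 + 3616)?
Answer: -981404/2247993 ≈ -0.43657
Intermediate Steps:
Q(q, H) = -27 + H (Q(q, H) = 2 + (H - 1*29) = 2 + (H - 29) = 2 + (-29 + H) = -27 + H)
(-2051 + 1/(Q(70, 48) - 978))/(1082 + 3616) = (-2051 + 1/((-27 + 48) - 978))/(1082 + 3616) = (-2051 + 1/(21 - 978))/4698 = (-2051 + 1/(-957))*(1/4698) = (-2051 - 1/957)*(1/4698) = -1962808/957*1/4698 = -981404/2247993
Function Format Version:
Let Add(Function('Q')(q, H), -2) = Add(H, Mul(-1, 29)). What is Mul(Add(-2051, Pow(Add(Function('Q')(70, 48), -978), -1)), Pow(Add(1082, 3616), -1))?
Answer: Rational(-981404, 2247993) ≈ -0.43657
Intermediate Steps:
Function('Q')(q, H) = Add(-27, H) (Function('Q')(q, H) = Add(2, Add(H, Mul(-1, 29))) = Add(2, Add(H, -29)) = Add(2, Add(-29, H)) = Add(-27, H))
Mul(Add(-2051, Pow(Add(Function('Q')(70, 48), -978), -1)), Pow(Add(1082, 3616), -1)) = Mul(Add(-2051, Pow(Add(Add(-27, 48), -978), -1)), Pow(Add(1082, 3616), -1)) = Mul(Add(-2051, Pow(Add(21, -978), -1)), Pow(4698, -1)) = Mul(Add(-2051, Pow(-957, -1)), Rational(1, 4698)) = Mul(Add(-2051, Rational(-1, 957)), Rational(1, 4698)) = Mul(Rational(-1962808, 957), Rational(1, 4698)) = Rational(-981404, 2247993)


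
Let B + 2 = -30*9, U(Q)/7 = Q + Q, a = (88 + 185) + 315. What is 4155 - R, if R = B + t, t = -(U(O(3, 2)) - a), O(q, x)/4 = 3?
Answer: 4007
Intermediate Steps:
a = 588 (a = 273 + 315 = 588)
O(q, x) = 12 (O(q, x) = 4*3 = 12)
U(Q) = 14*Q (U(Q) = 7*(Q + Q) = 7*(2*Q) = 14*Q)
B = -272 (B = -2 - 30*9 = -2 - 270 = -272)
t = 420 (t = -(14*12 - 1*588) = -(168 - 588) = -1*(-420) = 420)
R = 148 (R = -272 + 420 = 148)
4155 - R = 4155 - 1*148 = 4155 - 148 = 4007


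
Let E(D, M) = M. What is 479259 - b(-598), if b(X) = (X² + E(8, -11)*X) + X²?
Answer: -242527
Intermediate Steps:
b(X) = -11*X + 2*X² (b(X) = (X² - 11*X) + X² = -11*X + 2*X²)
479259 - b(-598) = 479259 - (-598)*(-11 + 2*(-598)) = 479259 - (-598)*(-11 - 1196) = 479259 - (-598)*(-1207) = 479259 - 1*721786 = 479259 - 721786 = -242527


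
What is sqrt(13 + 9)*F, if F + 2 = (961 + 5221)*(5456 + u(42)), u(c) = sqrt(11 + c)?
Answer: 6182*sqrt(1166) + 33728990*sqrt(22) ≈ 1.5841e+8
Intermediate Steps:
F = 33728990 + 6182*sqrt(53) (F = -2 + (961 + 5221)*(5456 + sqrt(11 + 42)) = -2 + 6182*(5456 + sqrt(53)) = -2 + (33728992 + 6182*sqrt(53)) = 33728990 + 6182*sqrt(53) ≈ 3.3774e+7)
sqrt(13 + 9)*F = sqrt(13 + 9)*(33728990 + 6182*sqrt(53)) = sqrt(22)*(33728990 + 6182*sqrt(53))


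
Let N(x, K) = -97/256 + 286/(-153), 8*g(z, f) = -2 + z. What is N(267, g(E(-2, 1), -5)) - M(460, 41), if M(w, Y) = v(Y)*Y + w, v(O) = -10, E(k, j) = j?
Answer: -2046457/39168 ≈ -52.248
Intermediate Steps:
g(z, f) = -1/4 + z/8 (g(z, f) = (-2 + z)/8 = -1/4 + z/8)
M(w, Y) = w - 10*Y (M(w, Y) = -10*Y + w = w - 10*Y)
N(x, K) = -88057/39168 (N(x, K) = -97*1/256 + 286*(-1/153) = -97/256 - 286/153 = -88057/39168)
N(267, g(E(-2, 1), -5)) - M(460, 41) = -88057/39168 - (460 - 10*41) = -88057/39168 - (460 - 410) = -88057/39168 - 1*50 = -88057/39168 - 50 = -2046457/39168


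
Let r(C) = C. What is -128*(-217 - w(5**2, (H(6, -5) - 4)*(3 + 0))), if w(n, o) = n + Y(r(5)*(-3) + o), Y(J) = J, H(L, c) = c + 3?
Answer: 26752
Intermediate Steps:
H(L, c) = 3 + c
w(n, o) = -15 + n + o (w(n, o) = n + (5*(-3) + o) = n + (-15 + o) = -15 + n + o)
-128*(-217 - w(5**2, (H(6, -5) - 4)*(3 + 0))) = -128*(-217 - (-15 + 5**2 + ((3 - 5) - 4)*(3 + 0))) = -128*(-217 - (-15 + 25 + (-2 - 4)*3)) = -128*(-217 - (-15 + 25 - 6*3)) = -128*(-217 - (-15 + 25 - 18)) = -128*(-217 - 1*(-8)) = -128*(-217 + 8) = -128*(-209) = 26752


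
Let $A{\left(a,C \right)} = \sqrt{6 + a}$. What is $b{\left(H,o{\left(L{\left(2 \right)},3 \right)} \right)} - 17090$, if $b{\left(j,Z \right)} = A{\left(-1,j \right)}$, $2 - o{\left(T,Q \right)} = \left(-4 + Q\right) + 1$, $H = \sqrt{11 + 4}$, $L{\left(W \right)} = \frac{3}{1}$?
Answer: $-17090 + \sqrt{5} \approx -17088.0$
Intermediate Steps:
$L{\left(W \right)} = 3$ ($L{\left(W \right)} = 3 \cdot 1 = 3$)
$H = \sqrt{15} \approx 3.873$
$o{\left(T,Q \right)} = 5 - Q$ ($o{\left(T,Q \right)} = 2 - \left(\left(-4 + Q\right) + 1\right) = 2 - \left(-3 + Q\right) = 5 - Q$)
$b{\left(j,Z \right)} = \sqrt{5}$ ($b{\left(j,Z \right)} = \sqrt{6 - 1} = \sqrt{5}$)
$b{\left(H,o{\left(L{\left(2 \right)},3 \right)} \right)} - 17090 = \sqrt{5} - 17090 = -17090 + \sqrt{5}$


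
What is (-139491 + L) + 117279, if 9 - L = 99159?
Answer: -121362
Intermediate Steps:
L = -99150 (L = 9 - 1*99159 = 9 - 99159 = -99150)
(-139491 + L) + 117279 = (-139491 - 99150) + 117279 = -238641 + 117279 = -121362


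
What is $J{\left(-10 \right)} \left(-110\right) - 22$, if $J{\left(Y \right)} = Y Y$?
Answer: $-11022$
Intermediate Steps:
$J{\left(Y \right)} = Y^{2}$
$J{\left(-10 \right)} \left(-110\right) - 22 = \left(-10\right)^{2} \left(-110\right) - 22 = 100 \left(-110\right) - 22 = -11000 - 22 = -11022$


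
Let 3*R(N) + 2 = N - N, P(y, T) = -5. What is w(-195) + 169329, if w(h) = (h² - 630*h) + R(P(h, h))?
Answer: 990610/3 ≈ 3.3020e+5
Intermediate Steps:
R(N) = -⅔ (R(N) = -⅔ + (N - N)/3 = -⅔ + (⅓)*0 = -⅔ + 0 = -⅔)
w(h) = -⅔ + h² - 630*h (w(h) = (h² - 630*h) - ⅔ = -⅔ + h² - 630*h)
w(-195) + 169329 = (-⅔ + (-195)² - 630*(-195)) + 169329 = (-⅔ + 38025 + 122850) + 169329 = 482623/3 + 169329 = 990610/3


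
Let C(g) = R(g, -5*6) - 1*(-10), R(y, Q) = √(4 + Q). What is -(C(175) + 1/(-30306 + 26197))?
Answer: -41089/4109 - I*√26 ≈ -9.9998 - 5.099*I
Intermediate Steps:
C(g) = 10 + I*√26 (C(g) = √(4 - 5*6) - 1*(-10) = √(4 - 30) + 10 = √(-26) + 10 = I*√26 + 10 = 10 + I*√26)
-(C(175) + 1/(-30306 + 26197)) = -((10 + I*√26) + 1/(-30306 + 26197)) = -((10 + I*√26) + 1/(-4109)) = -((10 + I*√26) - 1/4109) = -(41089/4109 + I*√26) = -41089/4109 - I*√26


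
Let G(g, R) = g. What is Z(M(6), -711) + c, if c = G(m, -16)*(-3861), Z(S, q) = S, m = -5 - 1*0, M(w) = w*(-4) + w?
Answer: 19287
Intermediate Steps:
M(w) = -3*w (M(w) = -4*w + w = -3*w)
m = -5 (m = -5 + 0 = -5)
c = 19305 (c = -5*(-3861) = 19305)
Z(M(6), -711) + c = -3*6 + 19305 = -18 + 19305 = 19287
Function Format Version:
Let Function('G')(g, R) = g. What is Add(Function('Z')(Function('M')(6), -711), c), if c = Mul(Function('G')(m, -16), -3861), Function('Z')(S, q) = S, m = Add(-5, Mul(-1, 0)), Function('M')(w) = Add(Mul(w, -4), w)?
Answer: 19287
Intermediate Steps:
Function('M')(w) = Mul(-3, w) (Function('M')(w) = Add(Mul(-4, w), w) = Mul(-3, w))
m = -5 (m = Add(-5, 0) = -5)
c = 19305 (c = Mul(-5, -3861) = 19305)
Add(Function('Z')(Function('M')(6), -711), c) = Add(Mul(-3, 6), 19305) = Add(-18, 19305) = 19287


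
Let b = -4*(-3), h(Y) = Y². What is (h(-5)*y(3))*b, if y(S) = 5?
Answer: 1500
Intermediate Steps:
b = 12
(h(-5)*y(3))*b = ((-5)²*5)*12 = (25*5)*12 = 125*12 = 1500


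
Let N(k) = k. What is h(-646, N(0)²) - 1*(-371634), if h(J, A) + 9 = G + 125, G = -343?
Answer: 371407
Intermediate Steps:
h(J, A) = -227 (h(J, A) = -9 + (-343 + 125) = -9 - 218 = -227)
h(-646, N(0)²) - 1*(-371634) = -227 - 1*(-371634) = -227 + 371634 = 371407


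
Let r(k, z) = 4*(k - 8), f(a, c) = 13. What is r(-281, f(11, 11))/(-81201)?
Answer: 1156/81201 ≈ 0.014236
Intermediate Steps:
r(k, z) = -32 + 4*k (r(k, z) = 4*(-8 + k) = -32 + 4*k)
r(-281, f(11, 11))/(-81201) = (-32 + 4*(-281))/(-81201) = (-32 - 1124)*(-1/81201) = -1156*(-1/81201) = 1156/81201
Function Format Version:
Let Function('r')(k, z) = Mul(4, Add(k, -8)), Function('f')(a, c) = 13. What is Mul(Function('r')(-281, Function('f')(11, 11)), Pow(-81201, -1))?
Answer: Rational(1156, 81201) ≈ 0.014236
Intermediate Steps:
Function('r')(k, z) = Add(-32, Mul(4, k)) (Function('r')(k, z) = Mul(4, Add(-8, k)) = Add(-32, Mul(4, k)))
Mul(Function('r')(-281, Function('f')(11, 11)), Pow(-81201, -1)) = Mul(Add(-32, Mul(4, -281)), Pow(-81201, -1)) = Mul(Add(-32, -1124), Rational(-1, 81201)) = Mul(-1156, Rational(-1, 81201)) = Rational(1156, 81201)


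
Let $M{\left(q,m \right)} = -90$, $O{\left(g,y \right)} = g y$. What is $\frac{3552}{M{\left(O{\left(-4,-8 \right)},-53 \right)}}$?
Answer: $- \frac{592}{15} \approx -39.467$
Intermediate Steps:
$\frac{3552}{M{\left(O{\left(-4,-8 \right)},-53 \right)}} = \frac{3552}{-90} = 3552 \left(- \frac{1}{90}\right) = - \frac{592}{15}$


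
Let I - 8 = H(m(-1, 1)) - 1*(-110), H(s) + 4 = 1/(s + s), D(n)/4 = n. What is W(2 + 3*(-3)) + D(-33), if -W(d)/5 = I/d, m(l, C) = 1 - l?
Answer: -1411/28 ≈ -50.393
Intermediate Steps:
D(n) = 4*n
H(s) = -4 + 1/(2*s) (H(s) = -4 + 1/(s + s) = -4 + 1/(2*s))
I = 457/4 (I = 8 + ((-4 + 1/(2*(1 - 1*(-1)))) - 1*(-110)) = 8 + ((-4 + 1/(2*(1 + 1))) + 110) = 8 + ((-4 + (1/2)/2) + 110) = 8 + ((-4 + (1/2)*(1/2)) + 110) = 8 + ((-4 + 1/4) + 110) = 8 + (-15/4 + 110) = 8 + 425/4 = 457/4 ≈ 114.25)
W(d) = -2285/(4*d)
W(2 + 3*(-3)) + D(-33) = -2285/(4*(2 + 3*(-3))) + 4*(-33) = -2285/(4*(2 - 9)) - 132 = -2285/4/(-7) - 132 = -2285/4*(-1/7) - 132 = 2285/28 - 132 = -1411/28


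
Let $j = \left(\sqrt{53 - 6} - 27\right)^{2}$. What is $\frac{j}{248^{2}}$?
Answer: $\frac{\left(27 - \sqrt{47}\right)^{2}}{61504} \approx 0.0065979$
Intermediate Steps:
$j = \left(-27 + \sqrt{47}\right)^{2}$ ($j = \left(\sqrt{47} - 27\right)^{2} = \left(-27 + \sqrt{47}\right)^{2} \approx 405.79$)
$\frac{j}{248^{2}} = \frac{\left(27 - \sqrt{47}\right)^{2}}{248^{2}} = \frac{\left(27 - \sqrt{47}\right)^{2}}{61504}$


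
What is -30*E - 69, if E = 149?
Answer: -4539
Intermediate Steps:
-30*E - 69 = -30*149 - 69 = -4470 - 69 = -4539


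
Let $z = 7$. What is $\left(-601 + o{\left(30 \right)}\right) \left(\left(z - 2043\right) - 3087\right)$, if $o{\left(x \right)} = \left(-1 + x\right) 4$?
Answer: $2484655$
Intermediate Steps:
$o{\left(x \right)} = -4 + 4 x$
$\left(-601 + o{\left(30 \right)}\right) \left(\left(z - 2043\right) - 3087\right) = \left(-601 + \left(-4 + 4 \cdot 30\right)\right) \left(\left(7 - 2043\right) - 3087\right) = \left(-601 + \left(-4 + 120\right)\right) \left(\left(7 - 2043\right) - 3087\right) = \left(-601 + 116\right) \left(-2036 - 3087\right) = \left(-485\right) \left(-5123\right) = 2484655$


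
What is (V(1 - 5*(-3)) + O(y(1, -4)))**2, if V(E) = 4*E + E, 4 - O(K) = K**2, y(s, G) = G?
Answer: 4624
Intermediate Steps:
O(K) = 4 - K**2
V(E) = 5*E
(V(1 - 5*(-3)) + O(y(1, -4)))**2 = (5*(1 - 5*(-3)) + (4 - 1*(-4)**2))**2 = (5*(1 + 15) + (4 - 1*16))**2 = (5*16 + (4 - 16))**2 = (80 - 12)**2 = 68**2 = 4624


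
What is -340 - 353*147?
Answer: -52231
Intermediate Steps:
-340 - 353*147 = -340 - 51891 = -52231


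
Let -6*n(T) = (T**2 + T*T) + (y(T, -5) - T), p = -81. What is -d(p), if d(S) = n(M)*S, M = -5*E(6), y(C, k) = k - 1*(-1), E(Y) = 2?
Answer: -2781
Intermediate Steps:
y(C, k) = 1 + k (y(C, k) = k + 1 = 1 + k)
M = -10 (M = -5*2 = -10)
n(T) = 2/3 - T**2/3 + T/6 (n(T) = -((T**2 + T*T) + ((1 - 5) - T))/6 = -((T**2 + T**2) + (-4 - T))/6 = -(2*T**2 + (-4 - T))/6 = -(-4 - T + 2*T**2)/6 = 2/3 - T**2/3 + T/6)
d(S) = -103*S/3 (d(S) = (2/3 - 1/3*(-10)**2 + (1/6)*(-10))*S = (2/3 - 1/3*100 - 5/3)*S = (2/3 - 100/3 - 5/3)*S = -103*S/3)
-d(p) = -(-103)*(-81)/3 = -1*2781 = -2781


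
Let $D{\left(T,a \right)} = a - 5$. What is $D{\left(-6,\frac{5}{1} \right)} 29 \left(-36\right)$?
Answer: $0$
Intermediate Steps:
$D{\left(T,a \right)} = -5 + a$
$D{\left(-6,\frac{5}{1} \right)} 29 \left(-36\right) = \left(-5 + \frac{5}{1}\right) 29 \left(-36\right) = \left(-5 + 5 \cdot 1\right) 29 \left(-36\right) = \left(-5 + 5\right) 29 \left(-36\right) = 0 \cdot 29 \left(-36\right) = 0 \left(-36\right) = 0$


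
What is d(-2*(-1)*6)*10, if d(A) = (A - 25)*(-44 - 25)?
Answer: 8970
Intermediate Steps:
d(A) = 1725 - 69*A (d(A) = (-25 + A)*(-69) = 1725 - 69*A)
d(-2*(-1)*6)*10 = (1725 - 69*(-2*(-1))*6)*10 = (1725 - 138*6)*10 = (1725 - 69*12)*10 = (1725 - 828)*10 = 897*10 = 8970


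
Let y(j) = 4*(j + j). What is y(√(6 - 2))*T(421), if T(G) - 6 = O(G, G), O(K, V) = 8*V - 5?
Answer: 53904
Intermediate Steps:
O(K, V) = -5 + 8*V
T(G) = 1 + 8*G (T(G) = 6 + (-5 + 8*G) = 1 + 8*G)
y(j) = 8*j (y(j) = 4*(2*j) = 8*j)
y(√(6 - 2))*T(421) = (8*√(6 - 2))*(1 + 8*421) = (8*√4)*(1 + 3368) = (8*2)*3369 = 16*3369 = 53904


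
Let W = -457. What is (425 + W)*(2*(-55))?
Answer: 3520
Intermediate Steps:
(425 + W)*(2*(-55)) = (425 - 457)*(2*(-55)) = -32*(-110) = 3520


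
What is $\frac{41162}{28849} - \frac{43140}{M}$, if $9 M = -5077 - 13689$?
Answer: $\frac{5986679416}{270690167} \approx 22.116$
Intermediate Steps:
$M = - \frac{18766}{9}$ ($M = \frac{-5077 - 13689}{9} = \frac{1}{9} \left(-18766\right) = - \frac{18766}{9} \approx -2085.1$)
$\frac{41162}{28849} - \frac{43140}{M} = \frac{41162}{28849} - \frac{43140}{- \frac{18766}{9}} = 41162 \cdot \frac{1}{28849} - - \frac{194130}{9383} = \frac{41162}{28849} + \frac{194130}{9383} = \frac{5986679416}{270690167}$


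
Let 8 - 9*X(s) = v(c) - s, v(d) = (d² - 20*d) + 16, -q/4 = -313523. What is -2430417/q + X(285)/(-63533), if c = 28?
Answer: -1389771616225/717086043324 ≈ -1.9381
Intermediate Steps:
q = 1254092 (q = -4*(-313523) = 1254092)
v(d) = 16 + d² - 20*d
X(s) = -232/9 + s/9 (X(s) = 8/9 - ((16 + 28² - 20*28) - s)/9 = 8/9 - ((16 + 784 - 560) - s)/9 = 8/9 - (240 - s)/9 = 8/9 + (-80/3 + s/9) = -232/9 + s/9)
-2430417/q + X(285)/(-63533) = -2430417/1254092 + (-232/9 + (⅑)*285)/(-63533) = -2430417*1/1254092 + (-232/9 + 95/3)*(-1/63533) = -2430417/1254092 + (53/9)*(-1/63533) = -2430417/1254092 - 53/571797 = -1389771616225/717086043324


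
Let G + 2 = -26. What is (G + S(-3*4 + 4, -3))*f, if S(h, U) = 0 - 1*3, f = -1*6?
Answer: 186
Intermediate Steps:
G = -28 (G = -2 - 26 = -28)
f = -6
S(h, U) = -3 (S(h, U) = 0 - 3 = -3)
(G + S(-3*4 + 4, -3))*f = (-28 - 3)*(-6) = -31*(-6) = 186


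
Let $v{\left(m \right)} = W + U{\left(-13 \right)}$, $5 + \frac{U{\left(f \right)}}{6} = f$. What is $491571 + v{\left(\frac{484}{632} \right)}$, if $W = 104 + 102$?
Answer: $491669$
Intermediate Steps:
$U{\left(f \right)} = -30 + 6 f$
$W = 206$
$v{\left(m \right)} = 98$ ($v{\left(m \right)} = 206 + \left(-30 + 6 \left(-13\right)\right) = 206 - 108 = 98$)
$491571 + v{\left(\frac{484}{632} \right)} = 491571 + 98 = 491669$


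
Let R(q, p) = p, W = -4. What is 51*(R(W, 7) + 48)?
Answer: 2805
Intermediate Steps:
51*(R(W, 7) + 48) = 51*(7 + 48) = 51*55 = 2805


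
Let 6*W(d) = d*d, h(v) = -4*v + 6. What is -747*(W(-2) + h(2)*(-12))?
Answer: -18426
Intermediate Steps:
h(v) = 6 - 4*v
W(d) = d²/6 (W(d) = (d*d)/6 = d²/6)
-747*(W(-2) + h(2)*(-12)) = -747*((⅙)*(-2)² + (6 - 4*2)*(-12)) = -747*((⅙)*4 + (6 - 8)*(-12)) = -747*(⅔ - 2*(-12)) = -747*(⅔ + 24) = -747*74/3 = -18426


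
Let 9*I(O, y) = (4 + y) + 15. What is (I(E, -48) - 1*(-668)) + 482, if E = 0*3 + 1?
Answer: 10321/9 ≈ 1146.8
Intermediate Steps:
E = 1 (E = 0 + 1 = 1)
I(O, y) = 19/9 + y/9 (I(O, y) = ((4 + y) + 15)/9 = (19 + y)/9 = 19/9 + y/9)
(I(E, -48) - 1*(-668)) + 482 = ((19/9 + (⅑)*(-48)) - 1*(-668)) + 482 = ((19/9 - 16/3) + 668) + 482 = (-29/9 + 668) + 482 = 5983/9 + 482 = 10321/9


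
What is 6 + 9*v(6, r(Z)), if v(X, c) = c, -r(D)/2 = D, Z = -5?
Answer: 96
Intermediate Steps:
r(D) = -2*D
6 + 9*v(6, r(Z)) = 6 + 9*(-2*(-5)) = 6 + 9*10 = 6 + 90 = 96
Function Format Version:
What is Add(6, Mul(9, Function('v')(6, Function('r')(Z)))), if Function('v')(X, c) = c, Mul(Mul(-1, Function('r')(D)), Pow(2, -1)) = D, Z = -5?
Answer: 96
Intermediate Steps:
Function('r')(D) = Mul(-2, D)
Add(6, Mul(9, Function('v')(6, Function('r')(Z)))) = Add(6, Mul(9, Mul(-2, -5))) = Add(6, Mul(9, 10)) = Add(6, 90) = 96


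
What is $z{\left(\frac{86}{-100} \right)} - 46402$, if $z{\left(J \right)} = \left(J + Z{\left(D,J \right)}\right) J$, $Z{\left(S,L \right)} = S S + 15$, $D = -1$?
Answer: $- \frac{116037551}{2500} \approx -46415.0$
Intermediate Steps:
$Z{\left(S,L \right)} = 15 + S^{2}$ ($Z{\left(S,L \right)} = S^{2} + 15 = 15 + S^{2}$)
$z{\left(J \right)} = J \left(16 + J\right)$ ($z{\left(J \right)} = \left(J + \left(15 + \left(-1\right)^{2}\right)\right) J = \left(J + \left(15 + 1\right)\right) J = \left(J + 16\right) J = \left(16 + J\right) J = J \left(16 + J\right)$)
$z{\left(\frac{86}{-100} \right)} - 46402 = \frac{86}{-100} \left(16 + \frac{86}{-100}\right) - 46402 = 86 \left(- \frac{1}{100}\right) \left(16 + 86 \left(- \frac{1}{100}\right)\right) - 46402 = - \frac{43 \left(16 - \frac{43}{50}\right)}{50} - 46402 = \left(- \frac{43}{50}\right) \frac{757}{50} - 46402 = - \frac{32551}{2500} - 46402 = - \frac{116037551}{2500}$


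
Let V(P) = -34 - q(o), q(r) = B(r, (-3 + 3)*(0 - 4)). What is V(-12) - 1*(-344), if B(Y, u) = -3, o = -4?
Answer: 313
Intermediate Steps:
q(r) = -3
V(P) = -31 (V(P) = -34 - 1*(-3) = -34 + 3 = -31)
V(-12) - 1*(-344) = -31 - 1*(-344) = -31 + 344 = 313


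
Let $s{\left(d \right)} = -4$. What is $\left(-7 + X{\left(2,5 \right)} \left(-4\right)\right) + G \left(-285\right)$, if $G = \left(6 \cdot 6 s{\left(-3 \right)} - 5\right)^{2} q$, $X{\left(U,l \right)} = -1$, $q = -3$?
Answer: $18981852$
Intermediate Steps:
$G = -66603$ ($G = \left(6 \cdot 6 \left(-4\right) - 5\right)^{2} \left(-3\right) = \left(36 \left(-4\right) - 5\right)^{2} \left(-3\right) = \left(-144 - 5\right)^{2} \left(-3\right) = \left(-149\right)^{2} \left(-3\right) = 22201 \left(-3\right) = -66603$)
$\left(-7 + X{\left(2,5 \right)} \left(-4\right)\right) + G \left(-285\right) = \left(-7 - -4\right) - -18981855 = \left(-7 + 4\right) + 18981855 = -3 + 18981855 = 18981852$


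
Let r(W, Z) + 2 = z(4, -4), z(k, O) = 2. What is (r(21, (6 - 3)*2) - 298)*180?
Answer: -53640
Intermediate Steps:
r(W, Z) = 0 (r(W, Z) = -2 + 2 = 0)
(r(21, (6 - 3)*2) - 298)*180 = (0 - 298)*180 = -298*180 = -53640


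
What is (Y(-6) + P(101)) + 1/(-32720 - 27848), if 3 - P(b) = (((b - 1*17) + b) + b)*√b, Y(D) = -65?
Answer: -3755217/60568 - 286*√101 ≈ -2936.3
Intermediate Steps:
P(b) = 3 - √b*(-17 + 3*b) (P(b) = 3 - (((b - 1*17) + b) + b)*√b = 3 - (((b - 17) + b) + b)*√b = 3 - (((-17 + b) + b) + b)*√b = 3 - ((-17 + 2*b) + b)*√b = 3 - (-17 + 3*b)*√b = 3 - √b*(-17 + 3*b))
(Y(-6) + P(101)) + 1/(-32720 - 27848) = (-65 + (3 - 303*√101 + 17*√101)) + 1/(-32720 - 27848) = (-65 + (3 - 303*√101 + 17*√101)) + 1/(-60568) = (-65 + (3 - 303*√101 + 17*√101)) - 1/60568 = (-65 + (3 - 286*√101)) - 1/60568 = (-62 - 286*√101) - 1/60568 = -3755217/60568 - 286*√101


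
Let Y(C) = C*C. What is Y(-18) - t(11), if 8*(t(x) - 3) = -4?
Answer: 643/2 ≈ 321.50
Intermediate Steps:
Y(C) = C²
t(x) = 5/2 (t(x) = 3 + (⅛)*(-4) = 3 - ½ = 5/2)
Y(-18) - t(11) = (-18)² - 1*5/2 = 324 - 5/2 = 643/2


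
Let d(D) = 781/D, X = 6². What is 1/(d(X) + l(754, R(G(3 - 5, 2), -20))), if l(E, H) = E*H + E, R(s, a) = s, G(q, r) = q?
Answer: -36/26363 ≈ -0.0013655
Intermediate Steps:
X = 36
l(E, H) = E + E*H
1/(d(X) + l(754, R(G(3 - 5, 2), -20))) = 1/(781/36 + 754*(1 + (3 - 5))) = 1/(781*(1/36) + 754*(1 - 2)) = 1/(781/36 + 754*(-1)) = 1/(781/36 - 754) = 1/(-26363/36) = -36/26363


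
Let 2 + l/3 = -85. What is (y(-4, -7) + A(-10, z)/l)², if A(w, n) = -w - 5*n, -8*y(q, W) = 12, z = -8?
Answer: 779689/272484 ≈ 2.8614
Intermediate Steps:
y(q, W) = -3/2 (y(q, W) = -⅛*12 = -3/2)
l = -261 (l = -6 + 3*(-85) = -6 - 255 = -261)
(y(-4, -7) + A(-10, z)/l)² = (-3/2 + (-1*(-10) - 5*(-8))/(-261))² = (-3/2 + (10 + 40)*(-1/261))² = (-3/2 + 50*(-1/261))² = (-3/2 - 50/261)² = (-883/522)² = 779689/272484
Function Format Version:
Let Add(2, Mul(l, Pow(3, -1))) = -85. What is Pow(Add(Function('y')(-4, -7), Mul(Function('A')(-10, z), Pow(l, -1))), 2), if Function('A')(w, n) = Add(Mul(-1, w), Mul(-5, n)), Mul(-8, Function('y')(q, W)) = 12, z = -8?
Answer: Rational(779689, 272484) ≈ 2.8614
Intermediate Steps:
Function('y')(q, W) = Rational(-3, 2) (Function('y')(q, W) = Mul(Rational(-1, 8), 12) = Rational(-3, 2))
l = -261 (l = Add(-6, Mul(3, -85)) = Add(-6, -255) = -261)
Pow(Add(Function('y')(-4, -7), Mul(Function('A')(-10, z), Pow(l, -1))), 2) = Pow(Add(Rational(-3, 2), Mul(Add(Mul(-1, -10), Mul(-5, -8)), Pow(-261, -1))), 2) = Pow(Add(Rational(-3, 2), Mul(Add(10, 40), Rational(-1, 261))), 2) = Pow(Add(Rational(-3, 2), Mul(50, Rational(-1, 261))), 2) = Pow(Add(Rational(-3, 2), Rational(-50, 261)), 2) = Pow(Rational(-883, 522), 2) = Rational(779689, 272484)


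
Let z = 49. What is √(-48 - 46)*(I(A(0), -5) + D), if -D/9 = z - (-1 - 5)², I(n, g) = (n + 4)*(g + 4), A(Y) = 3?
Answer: -124*I*√94 ≈ -1202.2*I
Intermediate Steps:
I(n, g) = (4 + g)*(4 + n) (I(n, g) = (4 + n)*(4 + g) = (4 + g)*(4 + n))
D = -117 (D = -9*(49 - (-1 - 5)²) = -9*(49 - 1*(-6)²) = -9*(49 - 1*36) = -9*(49 - 36) = -9*13 = -117)
√(-48 - 46)*(I(A(0), -5) + D) = √(-48 - 46)*((16 + 4*(-5) + 4*3 - 5*3) - 117) = √(-94)*((16 - 20 + 12 - 15) - 117) = (I*√94)*(-7 - 117) = (I*√94)*(-124) = -124*I*√94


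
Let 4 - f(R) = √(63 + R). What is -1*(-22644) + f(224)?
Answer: 22648 - √287 ≈ 22631.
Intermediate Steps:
f(R) = 4 - √(63 + R)
-1*(-22644) + f(224) = -1*(-22644) + (4 - √(63 + 224)) = 22644 + (4 - √287) = 22648 - √287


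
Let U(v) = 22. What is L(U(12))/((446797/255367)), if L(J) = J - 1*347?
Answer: -6384175/34369 ≈ -185.75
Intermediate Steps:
L(J) = -347 + J (L(J) = J - 347 = -347 + J)
L(U(12))/((446797/255367)) = (-347 + 22)/((446797/255367)) = -325/(446797*(1/255367)) = -325/446797/255367 = -325*255367/446797 = -6384175/34369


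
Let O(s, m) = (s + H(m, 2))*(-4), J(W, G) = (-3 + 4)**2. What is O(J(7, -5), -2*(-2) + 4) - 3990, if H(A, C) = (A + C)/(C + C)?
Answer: -4004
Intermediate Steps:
J(W, G) = 1 (J(W, G) = 1**2 = 1)
H(A, C) = (A + C)/(2*C) (H(A, C) = (A + C)/((2*C)) = (A + C)*(1/(2*C)) = (A + C)/(2*C))
O(s, m) = -2 - m - 4*s (O(s, m) = (s + (1/2)*(m + 2)/2)*(-4) = (s + (1/2)*(1/2)*(2 + m))*(-4) = (s + (1/2 + m/4))*(-4) = (1/2 + s + m/4)*(-4) = -2 - m - 4*s)
O(J(7, -5), -2*(-2) + 4) - 3990 = (-2 - (-2*(-2) + 4) - 4*1) - 3990 = (-2 - (4 + 4) - 4) - 3990 = (-2 - 1*8 - 4) - 3990 = (-2 - 8 - 4) - 3990 = -14 - 3990 = -4004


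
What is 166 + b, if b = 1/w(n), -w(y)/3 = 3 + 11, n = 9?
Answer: 6971/42 ≈ 165.98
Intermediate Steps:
w(y) = -42 (w(y) = -3*(3 + 11) = -3*14 = -42)
b = -1/42 (b = 1/(-42) = -1/42 ≈ -0.023810)
166 + b = 166 - 1/42 = 6971/42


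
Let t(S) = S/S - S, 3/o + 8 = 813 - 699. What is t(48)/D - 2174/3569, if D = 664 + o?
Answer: -170802096/251211203 ≈ -0.67991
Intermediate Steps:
o = 3/106 (o = 3/(-8 + (813 - 699)) = 3/(-8 + 114) = 3/106 ≈ 0.028302)
D = 70387/106 (D = 664 + 3/106 = 70387/106 ≈ 664.03)
t(S) = 1 - S
t(48)/D - 2174/3569 = (1 - 1*48)/(70387/106) - 2174/3569 = (1 - 48)*(106/70387) - 2174*1/3569 = -47*106/70387 - 2174/3569 = -4982/70387 - 2174/3569 = -170802096/251211203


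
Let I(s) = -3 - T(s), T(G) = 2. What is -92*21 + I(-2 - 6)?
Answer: -1937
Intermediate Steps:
I(s) = -5 (I(s) = -3 - 1*2 = -3 - 2 = -5)
-92*21 + I(-2 - 6) = -92*21 - 5 = -1932 - 5 = -1937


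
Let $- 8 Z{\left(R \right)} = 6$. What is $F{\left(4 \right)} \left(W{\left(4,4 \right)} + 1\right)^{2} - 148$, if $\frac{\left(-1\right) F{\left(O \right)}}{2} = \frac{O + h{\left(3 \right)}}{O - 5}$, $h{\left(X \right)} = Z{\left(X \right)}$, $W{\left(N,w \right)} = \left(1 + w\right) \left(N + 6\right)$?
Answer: $\frac{33517}{2} \approx 16759.0$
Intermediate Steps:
$Z{\left(R \right)} = - \frac{3}{4}$ ($Z{\left(R \right)} = \left(- \frac{1}{8}\right) 6 = - \frac{3}{4}$)
$W{\left(N,w \right)} = \left(1 + w\right) \left(6 + N\right)$
$h{\left(X \right)} = - \frac{3}{4}$
$F{\left(O \right)} = - \frac{2 \left(- \frac{3}{4} + O\right)}{-5 + O}$ ($F{\left(O \right)} = - 2 \frac{O - \frac{3}{4}}{O - 5} = - 2 \frac{- \frac{3}{4} + O}{-5 + O} = - \frac{2 \left(- \frac{3}{4} + O\right)}{-5 + O}$)
$F{\left(4 \right)} \left(W{\left(4,4 \right)} + 1\right)^{2} - 148 = \frac{3 - 16}{2 \left(-5 + 4\right)} \left(\left(6 + 4 + 6 \cdot 4 + 4 \cdot 4\right) + 1\right)^{2} - 148 = \frac{3 - 16}{2 \left(-1\right)} \left(\left(6 + 4 + 24 + 16\right) + 1\right)^{2} - 148 = \frac{1}{2} \left(-1\right) \left(-13\right) \left(50 + 1\right)^{2} - 148 = \frac{13 \cdot 51^{2}}{2} - 148 = \frac{13}{2} \cdot 2601 - 148 = \frac{33813}{2} - 148 = \frac{33517}{2}$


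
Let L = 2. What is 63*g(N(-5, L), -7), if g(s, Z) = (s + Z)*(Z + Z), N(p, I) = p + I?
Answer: 8820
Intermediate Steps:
N(p, I) = I + p
g(s, Z) = 2*Z*(Z + s) (g(s, Z) = (Z + s)*(2*Z) = 2*Z*(Z + s))
63*g(N(-5, L), -7) = 63*(2*(-7)*(-7 + (2 - 5))) = 63*(2*(-7)*(-7 - 3)) = 63*(2*(-7)*(-10)) = 63*140 = 8820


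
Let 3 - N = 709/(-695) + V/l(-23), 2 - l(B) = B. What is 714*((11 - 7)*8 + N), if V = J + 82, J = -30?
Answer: 84210588/3475 ≈ 24233.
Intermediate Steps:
l(B) = 2 - B
V = 52 (V = -30 + 82 = 52)
N = 6742/3475 (N = 3 - (709/(-695) + 52/(2 - 1*(-23))) = 3 - (709*(-1/695) + 52/(2 + 23)) = 3 - (-709/695 + 52/25) = 3 - 1*3683/3475 = 3 - 3683/3475 = 6742/3475 ≈ 1.9401)
714*((11 - 7)*8 + N) = 714*((11 - 7)*8 + 6742/3475) = 714*(4*8 + 6742/3475) = 714*(32 + 6742/3475) = 714*(117942/3475) = 84210588/3475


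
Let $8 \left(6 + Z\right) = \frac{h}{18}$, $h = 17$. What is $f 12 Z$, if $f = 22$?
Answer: $- \frac{9317}{6} \approx -1552.8$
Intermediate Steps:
$Z = - \frac{847}{144}$ ($Z = -6 + \frac{17 \cdot \frac{1}{18}}{8} = -6 + \frac{1}{8} \cdot \frac{17}{18} = -6 + \frac{17}{144} = - \frac{847}{144} \approx -5.8819$)
$f 12 Z = 22 \cdot 12 \left(- \frac{847}{144}\right) = 264 \left(- \frac{847}{144}\right) = - \frac{9317}{6}$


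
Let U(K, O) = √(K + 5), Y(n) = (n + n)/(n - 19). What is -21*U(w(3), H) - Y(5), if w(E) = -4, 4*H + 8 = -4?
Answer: -142/7 ≈ -20.286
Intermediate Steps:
H = -3 (H = -2 + (¼)*(-4) = -2 - 1 = -3)
Y(n) = 2*n/(-19 + n) (Y(n) = (2*n)/(-19 + n) = 2*n/(-19 + n))
U(K, O) = √(5 + K)
-21*U(w(3), H) - Y(5) = -21*√(5 - 4) - 2*5/(-19 + 5) = -21*√1 - 2*5/(-14) = -21*1 - 2*5*(-1)/14 = -21 - 1*(-5/7) = -21 + 5/7 = -142/7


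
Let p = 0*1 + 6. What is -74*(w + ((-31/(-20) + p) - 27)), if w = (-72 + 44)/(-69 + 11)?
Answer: 407037/290 ≈ 1403.6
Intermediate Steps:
p = 6 (p = 0 + 6 = 6)
w = 14/29 (w = -28/(-58) = -28*(-1/58) = 14/29 ≈ 0.48276)
-74*(w + ((-31/(-20) + p) - 27)) = -74*(14/29 + ((-31/(-20) + 6) - 27)) = -74*(14/29 + ((-31*(-1/20) + 6) - 27)) = -74*(14/29 + ((31/20 + 6) - 27)) = -74*(14/29 + (151/20 - 27)) = -74*(14/29 - 389/20) = -74*(-11001/580) = 407037/290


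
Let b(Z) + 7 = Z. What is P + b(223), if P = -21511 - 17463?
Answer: -38758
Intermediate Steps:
b(Z) = -7 + Z
P = -38974
P + b(223) = -38974 + (-7 + 223) = -38974 + 216 = -38758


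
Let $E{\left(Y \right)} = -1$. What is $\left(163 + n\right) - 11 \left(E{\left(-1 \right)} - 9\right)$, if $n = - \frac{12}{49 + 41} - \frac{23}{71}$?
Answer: $\frac{290258}{1065} \approx 272.54$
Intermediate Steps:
$n = - \frac{487}{1065}$ ($n = - \frac{12}{90} - \frac{23}{71} = \left(-12\right) \frac{1}{90} - \frac{23}{71} = - \frac{2}{15} - \frac{23}{71} = - \frac{487}{1065} \approx -0.45728$)
$\left(163 + n\right) - 11 \left(E{\left(-1 \right)} - 9\right) = \left(163 - \frac{487}{1065}\right) - 11 \left(-1 - 9\right) = \frac{173108}{1065} - 11 \left(-10\right) = \frac{173108}{1065} - -110 = \frac{173108}{1065} + 110 = \frac{290258}{1065}$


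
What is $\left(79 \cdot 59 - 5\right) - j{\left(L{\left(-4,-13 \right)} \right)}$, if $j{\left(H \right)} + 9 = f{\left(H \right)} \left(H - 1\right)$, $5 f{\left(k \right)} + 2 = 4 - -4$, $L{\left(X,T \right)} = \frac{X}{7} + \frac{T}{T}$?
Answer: $\frac{163299}{35} \approx 4665.7$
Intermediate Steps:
$L{\left(X,T \right)} = 1 + \frac{X}{7}$ ($L{\left(X,T \right)} = X \frac{1}{7} + 1 = \frac{X}{7} + 1 = 1 + \frac{X}{7}$)
$f{\left(k \right)} = \frac{6}{5}$ ($f{\left(k \right)} = - \frac{2}{5} + \frac{4 - -4}{5} = - \frac{2}{5} + \frac{4 + 4}{5} = - \frac{2}{5} + \frac{1}{5} \cdot 8 = - \frac{2}{5} + \frac{8}{5} = \frac{6}{5}$)
$j{\left(H \right)} = - \frac{51}{5} + \frac{6 H}{5}$ ($j{\left(H \right)} = -9 + \frac{6 \left(H - 1\right)}{5} = -9 + \frac{6 \left(-1 + H\right)}{5} = -9 + \left(- \frac{6}{5} + \frac{6 H}{5}\right) = - \frac{51}{5} + \frac{6 H}{5}$)
$\left(79 \cdot 59 - 5\right) - j{\left(L{\left(-4,-13 \right)} \right)} = \left(79 \cdot 59 - 5\right) - \left(- \frac{51}{5} + \frac{6 \left(1 + \frac{1}{7} \left(-4\right)\right)}{5}\right) = \left(4661 - 5\right) - \left(- \frac{51}{5} + \frac{6 \left(1 - \frac{4}{7}\right)}{5}\right) = 4656 - \left(- \frac{51}{5} + \frac{6}{5} \cdot \frac{3}{7}\right) = 4656 - \left(- \frac{51}{5} + \frac{18}{35}\right) = 4656 - - \frac{339}{35} = 4656 + \frac{339}{35} = \frac{163299}{35}$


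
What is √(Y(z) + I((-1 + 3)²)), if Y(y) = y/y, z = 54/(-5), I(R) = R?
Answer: √5 ≈ 2.2361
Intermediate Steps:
z = -54/5 (z = 54*(-⅕) = -54/5 ≈ -10.800)
Y(y) = 1
√(Y(z) + I((-1 + 3)²)) = √(1 + (-1 + 3)²) = √(1 + 2²) = √(1 + 4) = √5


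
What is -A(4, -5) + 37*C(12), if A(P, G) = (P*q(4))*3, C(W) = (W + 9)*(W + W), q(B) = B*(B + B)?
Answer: 18264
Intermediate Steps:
q(B) = 2*B² (q(B) = B*(2*B) = 2*B²)
C(W) = 2*W*(9 + W) (C(W) = (9 + W)*(2*W) = 2*W*(9 + W))
A(P, G) = 96*P (A(P, G) = (P*(2*4²))*3 = (P*(2*16))*3 = (P*32)*3 = (32*P)*3 = 96*P)
-A(4, -5) + 37*C(12) = -96*4 + 37*(2*12*(9 + 12)) = -1*384 + 37*(2*12*21) = -384 + 37*504 = -384 + 18648 = 18264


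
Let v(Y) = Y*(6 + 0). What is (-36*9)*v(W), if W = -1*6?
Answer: 11664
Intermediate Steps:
W = -6
v(Y) = 6*Y (v(Y) = Y*6 = 6*Y)
(-36*9)*v(W) = (-36*9)*(6*(-6)) = -324*(-36) = 11664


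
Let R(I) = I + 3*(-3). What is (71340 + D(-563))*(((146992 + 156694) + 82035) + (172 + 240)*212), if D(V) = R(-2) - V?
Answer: 34009588980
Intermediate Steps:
R(I) = -9 + I (R(I) = I - 9 = -9 + I)
D(V) = -11 - V (D(V) = (-9 - 2) - V = -11 - V)
(71340 + D(-563))*(((146992 + 156694) + 82035) + (172 + 240)*212) = (71340 + (-11 - 1*(-563)))*(((146992 + 156694) + 82035) + (172 + 240)*212) = (71340 + (-11 + 563))*((303686 + 82035) + 412*212) = (71340 + 552)*(385721 + 87344) = 71892*473065 = 34009588980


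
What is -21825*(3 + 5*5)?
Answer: -611100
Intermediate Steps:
-21825*(3 + 5*5) = -21825*(3 + 25) = -21825*28 = -4365*140 = -611100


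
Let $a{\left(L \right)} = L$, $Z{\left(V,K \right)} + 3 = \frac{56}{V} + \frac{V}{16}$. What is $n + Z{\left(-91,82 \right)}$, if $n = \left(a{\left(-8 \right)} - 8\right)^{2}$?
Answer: $\frac{51313}{208} \approx 246.7$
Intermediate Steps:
$Z{\left(V,K \right)} = -3 + \frac{56}{V} + \frac{V}{16}$ ($Z{\left(V,K \right)} = -3 + \left(\frac{56}{V} + \frac{V}{16}\right) = -3 + \frac{56}{V} + \frac{V}{16}$)
$n = 256$ ($n = \left(-8 - 8\right)^{2} = \left(-16\right)^{2} = 256$)
$n + Z{\left(-91,82 \right)} = 256 + \left(-3 + \frac{56}{-91} + \frac{1}{16} \left(-91\right)\right) = 256 - \frac{1935}{208} = \frac{51313}{208}$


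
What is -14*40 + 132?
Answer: -428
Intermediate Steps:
-14*40 + 132 = -560 + 132 = -428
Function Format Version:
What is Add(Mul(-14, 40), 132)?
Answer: -428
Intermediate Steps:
Add(Mul(-14, 40), 132) = Add(-560, 132) = -428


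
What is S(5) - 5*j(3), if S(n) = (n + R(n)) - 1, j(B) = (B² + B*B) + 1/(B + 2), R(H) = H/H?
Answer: -86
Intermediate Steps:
R(H) = 1
j(B) = 1/(2 + B) + 2*B² (j(B) = (B² + B²) + 1/(2 + B) = 2*B² + 1/(2 + B) = 1/(2 + B) + 2*B²)
S(n) = n (S(n) = (n + 1) - 1 = (1 + n) - 1 = n)
S(5) - 5*j(3) = 5 - 5*(1 + 2*3³ + 4*3²)/(2 + 3) = 5 - 5*(1 + 2*27 + 4*9)/5 = 5 - (1 + 54 + 36) = 5 - 91 = -86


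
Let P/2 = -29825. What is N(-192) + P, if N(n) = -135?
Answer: -59785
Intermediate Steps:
P = -59650 (P = 2*(-29825) = -59650)
N(-192) + P = -135 - 59650 = -59785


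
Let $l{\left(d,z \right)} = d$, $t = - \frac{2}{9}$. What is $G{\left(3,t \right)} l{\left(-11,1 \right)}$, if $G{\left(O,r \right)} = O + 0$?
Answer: $-33$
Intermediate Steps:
$t = - \frac{2}{9}$ ($t = \left(-2\right) \frac{1}{9} = - \frac{2}{9} \approx -0.22222$)
$G{\left(O,r \right)} = O$
$G{\left(3,t \right)} l{\left(-11,1 \right)} = 3 \left(-11\right) = -33$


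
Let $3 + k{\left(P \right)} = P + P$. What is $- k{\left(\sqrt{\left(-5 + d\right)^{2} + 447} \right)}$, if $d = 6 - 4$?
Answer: $3 - 4 \sqrt{114} \approx -39.708$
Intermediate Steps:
$d = 2$
$k{\left(P \right)} = -3 + 2 P$ ($k{\left(P \right)} = -3 + \left(P + P\right) = -3 + 2 P$)
$- k{\left(\sqrt{\left(-5 + d\right)^{2} + 447} \right)} = - (-3 + 2 \sqrt{\left(-5 + 2\right)^{2} + 447}) = - (-3 + 2 \sqrt{\left(-3\right)^{2} + 447}) = - (-3 + 2 \sqrt{9 + 447}) = - (-3 + 2 \sqrt{456}) = - (-3 + 2 \cdot 2 \sqrt{114}) = - (-3 + 4 \sqrt{114}) = 3 - 4 \sqrt{114}$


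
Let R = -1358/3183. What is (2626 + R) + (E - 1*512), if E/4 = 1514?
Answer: 26003752/3183 ≈ 8169.6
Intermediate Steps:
R = -1358/3183 (R = -1358*1/3183 = -1358/3183 ≈ -0.42664)
E = 6056 (E = 4*1514 = 6056)
(2626 + R) + (E - 1*512) = (2626 - 1358/3183) + (6056 - 1*512) = 8357200/3183 + (6056 - 512) = 8357200/3183 + 5544 = 26003752/3183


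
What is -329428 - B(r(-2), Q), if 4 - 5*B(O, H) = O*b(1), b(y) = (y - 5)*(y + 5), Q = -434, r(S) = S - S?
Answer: -1647144/5 ≈ -3.2943e+5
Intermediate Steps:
r(S) = 0
b(y) = (-5 + y)*(5 + y)
B(O, H) = ⅘ + 24*O/5 (B(O, H) = ⅘ - O*(-25 + 1²)/5 = ⅘ - O*(-25 + 1)/5 = ⅘ - O*(-24)/5 = ⅘ - (-24)*O/5 = ⅘ + 24*O/5)
-329428 - B(r(-2), Q) = -329428 - (⅘ + (24/5)*0) = -329428 - (⅘ + 0) = -329428 - 1*⅘ = -329428 - ⅘ = -1647144/5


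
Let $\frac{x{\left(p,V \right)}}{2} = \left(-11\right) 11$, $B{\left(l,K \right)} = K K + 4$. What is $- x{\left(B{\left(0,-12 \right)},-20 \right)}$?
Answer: $242$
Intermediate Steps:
$B{\left(l,K \right)} = 4 + K^{2}$ ($B{\left(l,K \right)} = K^{2} + 4 = 4 + K^{2}$)
$x{\left(p,V \right)} = -242$ ($x{\left(p,V \right)} = 2 \left(\left(-11\right) 11\right) = 2 \left(-121\right) = -242$)
$- x{\left(B{\left(0,-12 \right)},-20 \right)} = \left(-1\right) \left(-242\right) = 242$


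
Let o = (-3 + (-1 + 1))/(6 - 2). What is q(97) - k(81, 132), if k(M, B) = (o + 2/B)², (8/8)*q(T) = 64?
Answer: 1105727/17424 ≈ 63.460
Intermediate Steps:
o = -¾ (o = (-3 + 0)/4 = -3*¼ = -¾ ≈ -0.75000)
q(T) = 64
k(M, B) = (-¾ + 2/B)²
q(97) - k(81, 132) = 64 - (8 - 3*132)²/(16*132²) = 64 - (8 - 396)²/(16*17424) = 64 - (-388)²/(16*17424) = 64 - 150544/(16*17424) = 64 - 1*9409/17424 = 64 - 9409/17424 = 1105727/17424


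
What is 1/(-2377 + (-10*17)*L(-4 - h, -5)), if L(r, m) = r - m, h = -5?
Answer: -1/3397 ≈ -0.00029438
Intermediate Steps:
1/(-2377 + (-10*17)*L(-4 - h, -5)) = 1/(-2377 + (-10*17)*((-4 - 1*(-5)) - 1*(-5))) = 1/(-2377 - 170*((-4 + 5) + 5)) = 1/(-2377 - 170*(1 + 5)) = 1/(-2377 - 170*6) = 1/(-2377 - 1020) = 1/(-3397) = -1/3397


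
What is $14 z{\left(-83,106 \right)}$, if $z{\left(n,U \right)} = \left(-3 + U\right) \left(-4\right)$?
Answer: $-5768$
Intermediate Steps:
$z{\left(n,U \right)} = 12 - 4 U$
$14 z{\left(-83,106 \right)} = 14 \left(12 - 424\right) = 14 \left(-412\right) = -5768$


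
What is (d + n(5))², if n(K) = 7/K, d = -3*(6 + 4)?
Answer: 20449/25 ≈ 817.96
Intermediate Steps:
d = -30 (d = -3*10 = -30)
(d + n(5))² = (-30 + 7/5)² = (-143/5)² = 20449/25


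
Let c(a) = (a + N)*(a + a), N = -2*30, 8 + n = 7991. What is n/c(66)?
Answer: 887/88 ≈ 10.080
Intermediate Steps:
n = 7983 (n = -8 + 7991 = 7983)
N = -60
c(a) = 2*a*(-60 + a) (c(a) = (a - 60)*(a + a) = (-60 + a)*(2*a) = 2*a*(-60 + a))
n/c(66) = 7983/((2*66*(-60 + 66))) = 7983/((2*66*6)) = 7983/792 = 7983*(1/792) = 887/88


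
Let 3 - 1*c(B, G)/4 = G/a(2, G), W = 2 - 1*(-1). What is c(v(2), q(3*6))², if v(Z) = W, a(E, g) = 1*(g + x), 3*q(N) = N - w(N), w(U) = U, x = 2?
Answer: 144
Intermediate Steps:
W = 3 (W = 2 + 1 = 3)
q(N) = 0 (q(N) = (N - N)/3 = (⅓)*0 = 0)
a(E, g) = 2 + g (a(E, g) = 1*(g + 2) = 1*(2 + g) = 2 + g)
v(Z) = 3
c(B, G) = 12 - 4*G/(2 + G)
c(v(2), q(3*6))² = (8*(3 + 0)/(2 + 0))² = (8*3/2)² = (8*(½)*3)² = 12² = 144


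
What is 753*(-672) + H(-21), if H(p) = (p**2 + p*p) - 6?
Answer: -505140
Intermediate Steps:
H(p) = -6 + 2*p**2 (H(p) = (p**2 + p**2) - 6 = 2*p**2 - 6 = -6 + 2*p**2)
753*(-672) + H(-21) = 753*(-672) + (-6 + 2*(-21)**2) = -506016 + (-6 + 2*441) = -506016 + (-6 + 882) = -506016 + 876 = -505140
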